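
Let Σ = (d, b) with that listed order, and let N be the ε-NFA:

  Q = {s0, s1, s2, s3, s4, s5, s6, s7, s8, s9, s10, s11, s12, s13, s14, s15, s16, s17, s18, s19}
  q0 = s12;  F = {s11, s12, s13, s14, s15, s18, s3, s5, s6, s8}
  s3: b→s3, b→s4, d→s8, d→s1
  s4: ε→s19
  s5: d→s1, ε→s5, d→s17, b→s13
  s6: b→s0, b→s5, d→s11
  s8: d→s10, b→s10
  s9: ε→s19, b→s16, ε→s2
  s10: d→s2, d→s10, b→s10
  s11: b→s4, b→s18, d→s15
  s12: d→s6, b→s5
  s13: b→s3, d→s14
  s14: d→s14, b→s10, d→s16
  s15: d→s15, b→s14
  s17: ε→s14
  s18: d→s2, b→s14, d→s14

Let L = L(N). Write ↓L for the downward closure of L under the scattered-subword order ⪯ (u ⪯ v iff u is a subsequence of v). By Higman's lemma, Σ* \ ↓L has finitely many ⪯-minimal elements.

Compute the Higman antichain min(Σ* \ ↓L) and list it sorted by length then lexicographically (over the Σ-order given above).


|Q|=20, |F|=10, |δ|=36 (5 ε).
min D↑ (11 st, q0=0, F={8}): 0:d→1,b→2 1:d→3,b→2 2:d→4,b→5 3:d→6,b→7 4:d→4,b→8 5:d→4,b→9 6:d→6,b→4 7:d→4,b→4 8:d→8,b→8 9:d→10,b→9 10:d→8,b→8 (ε-aug+det+¬).
'bdb': run [18, 14, 7, 2] end={s10,s2} ∉↓L; 3/3 deletions ∈↓L.
'dddbb': |S_i|=[18, 17, 12, 5, 4, 2] end={s10,s2} rej; 5/5 del acc.
'ddbbb': |S_i|=[18, 17, 12, 7, 4, 2] end={s10,s2} ∉↓L; 5/5 single-dels accept.
'bbbdd': run [18, 14, 10, 7, 4, 2] end={s10,s2} ∉↓L; 5/5 single-dels accept.
4 obstructions.

A = [bdb, dddbb, ddbbb, bbbdd].


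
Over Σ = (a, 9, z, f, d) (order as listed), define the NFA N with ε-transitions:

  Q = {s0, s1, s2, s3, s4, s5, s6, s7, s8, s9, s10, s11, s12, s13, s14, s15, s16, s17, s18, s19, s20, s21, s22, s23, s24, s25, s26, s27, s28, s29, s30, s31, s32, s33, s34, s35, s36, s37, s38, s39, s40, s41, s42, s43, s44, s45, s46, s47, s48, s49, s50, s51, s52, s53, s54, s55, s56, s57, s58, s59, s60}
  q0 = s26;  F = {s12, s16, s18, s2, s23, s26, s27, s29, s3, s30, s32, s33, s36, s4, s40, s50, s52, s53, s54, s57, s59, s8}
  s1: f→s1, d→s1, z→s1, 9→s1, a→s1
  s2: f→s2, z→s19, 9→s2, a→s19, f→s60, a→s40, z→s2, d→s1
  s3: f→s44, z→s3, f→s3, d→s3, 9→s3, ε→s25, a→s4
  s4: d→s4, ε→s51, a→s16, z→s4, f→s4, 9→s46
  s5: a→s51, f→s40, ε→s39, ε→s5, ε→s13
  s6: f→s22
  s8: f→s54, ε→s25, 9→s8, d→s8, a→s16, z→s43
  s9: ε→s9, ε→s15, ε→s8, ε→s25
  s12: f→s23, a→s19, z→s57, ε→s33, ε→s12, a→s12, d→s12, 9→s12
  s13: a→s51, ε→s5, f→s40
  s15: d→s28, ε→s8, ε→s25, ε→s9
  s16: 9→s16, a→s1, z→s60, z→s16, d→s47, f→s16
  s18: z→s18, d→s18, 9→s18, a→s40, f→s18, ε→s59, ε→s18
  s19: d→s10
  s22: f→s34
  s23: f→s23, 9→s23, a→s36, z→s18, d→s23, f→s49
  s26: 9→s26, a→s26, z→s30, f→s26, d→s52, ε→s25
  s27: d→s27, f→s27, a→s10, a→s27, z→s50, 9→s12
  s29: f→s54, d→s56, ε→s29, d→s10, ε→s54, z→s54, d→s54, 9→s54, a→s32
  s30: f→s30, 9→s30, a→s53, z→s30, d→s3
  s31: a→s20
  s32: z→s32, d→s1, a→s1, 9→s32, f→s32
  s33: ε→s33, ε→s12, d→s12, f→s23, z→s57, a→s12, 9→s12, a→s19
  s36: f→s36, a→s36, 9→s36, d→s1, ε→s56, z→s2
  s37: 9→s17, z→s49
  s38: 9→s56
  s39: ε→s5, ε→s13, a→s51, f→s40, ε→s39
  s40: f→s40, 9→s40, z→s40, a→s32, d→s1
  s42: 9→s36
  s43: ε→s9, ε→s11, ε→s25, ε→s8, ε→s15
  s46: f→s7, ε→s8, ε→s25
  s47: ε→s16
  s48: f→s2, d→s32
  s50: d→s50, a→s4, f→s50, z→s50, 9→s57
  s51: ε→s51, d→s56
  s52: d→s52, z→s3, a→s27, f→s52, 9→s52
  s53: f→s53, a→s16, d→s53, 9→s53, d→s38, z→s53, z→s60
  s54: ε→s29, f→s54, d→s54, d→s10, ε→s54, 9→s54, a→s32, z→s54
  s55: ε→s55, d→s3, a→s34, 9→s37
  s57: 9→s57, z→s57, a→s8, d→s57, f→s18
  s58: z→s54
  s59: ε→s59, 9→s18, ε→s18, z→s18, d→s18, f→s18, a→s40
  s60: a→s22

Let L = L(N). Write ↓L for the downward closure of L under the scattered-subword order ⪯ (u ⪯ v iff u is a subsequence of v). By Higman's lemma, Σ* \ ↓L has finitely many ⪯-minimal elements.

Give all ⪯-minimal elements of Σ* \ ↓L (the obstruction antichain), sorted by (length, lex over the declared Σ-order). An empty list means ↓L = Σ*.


|Q|=61, |F|=22, |δ|=194 (41 ε).
min D↑ (20 st, q0=0, F={10}): 0:a→0,9→0,z→1,f→0,d→2 1:a→3,9→1,z→1,f→1,d→4 2:a→5,9→2,z→4,f→2,d→2 3:a→6,9→3,z→3,f→3,d→3 4:a→7,9→4,z→4,f→4,d→4 5:a→5,9→8,z→9,f→5,d→5 6:a→10,9→6,z→6,f→6,d→6 7:a→6,9→11,z→7,f→7,d→7 8:a→8,9→8,z→12,f→13,d→8 9:a→7,9→12,z→9,f→9,d→9 10:a→10,9→10,z→10,f→10,d→10 11:a→6,9→11,z→11,f→14,d→11 12:a→11,9→12,z→12,f→15,d→12 13:a→16,9→13,z→15,f→13,d→13 14:a→17,9→14,z→14,f→14,d→14 15:a→18,9→15,z→15,f→15,d→15 16:a→16,9→16,z→19,f→16,d→10 17:a→10,9→17,z→17,f→17,d→10 18:a→17,9→18,z→18,f→18,d→10 19:a→18,9→19,z→19,f→19,d→10 [Hopcroft].
'zaaa': |S_i|=[42, 34, 26, 7, 3] end={s1,s22,s34} rej; 4/4 single-dels accept.
'da9fad': N↓-sim [42, 40, 35, 31, 20, 11, 2] end={s1,s10} — reject; 6/6 single-dels accept.
2 obstructions.

min(Σ*\↓L) = [zaaa, da9fad].


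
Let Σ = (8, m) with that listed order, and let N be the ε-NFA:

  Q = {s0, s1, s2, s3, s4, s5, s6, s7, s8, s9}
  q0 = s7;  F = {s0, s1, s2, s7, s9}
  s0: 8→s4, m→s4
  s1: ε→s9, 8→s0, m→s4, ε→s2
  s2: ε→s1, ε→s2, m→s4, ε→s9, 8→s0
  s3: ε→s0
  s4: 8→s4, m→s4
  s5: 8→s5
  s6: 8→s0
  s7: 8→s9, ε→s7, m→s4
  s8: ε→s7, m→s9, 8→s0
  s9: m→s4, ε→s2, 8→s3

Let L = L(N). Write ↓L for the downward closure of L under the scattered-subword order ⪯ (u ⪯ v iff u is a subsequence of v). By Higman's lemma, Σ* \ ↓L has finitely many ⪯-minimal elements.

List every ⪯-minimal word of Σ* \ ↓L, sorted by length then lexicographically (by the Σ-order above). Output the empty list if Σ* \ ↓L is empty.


Antichain: [m, 888].

|Q|=10, |F|=5, |δ|=25 (9 ε).
min D↑ (4 st, q0=0, F={2}): 0:8→1,m→2 1:8→3,m→2 2:8→2,m→2 3:8→2,m→2 [Hopcroft].
'm': run [7, 1] end={s4} — reject; 1/1 single-dels accept.
'888': |S_i|=[7, 6, 3, 1] end={s4} ∉↓L; 3/3 del acc.
2 minimals (antichain).


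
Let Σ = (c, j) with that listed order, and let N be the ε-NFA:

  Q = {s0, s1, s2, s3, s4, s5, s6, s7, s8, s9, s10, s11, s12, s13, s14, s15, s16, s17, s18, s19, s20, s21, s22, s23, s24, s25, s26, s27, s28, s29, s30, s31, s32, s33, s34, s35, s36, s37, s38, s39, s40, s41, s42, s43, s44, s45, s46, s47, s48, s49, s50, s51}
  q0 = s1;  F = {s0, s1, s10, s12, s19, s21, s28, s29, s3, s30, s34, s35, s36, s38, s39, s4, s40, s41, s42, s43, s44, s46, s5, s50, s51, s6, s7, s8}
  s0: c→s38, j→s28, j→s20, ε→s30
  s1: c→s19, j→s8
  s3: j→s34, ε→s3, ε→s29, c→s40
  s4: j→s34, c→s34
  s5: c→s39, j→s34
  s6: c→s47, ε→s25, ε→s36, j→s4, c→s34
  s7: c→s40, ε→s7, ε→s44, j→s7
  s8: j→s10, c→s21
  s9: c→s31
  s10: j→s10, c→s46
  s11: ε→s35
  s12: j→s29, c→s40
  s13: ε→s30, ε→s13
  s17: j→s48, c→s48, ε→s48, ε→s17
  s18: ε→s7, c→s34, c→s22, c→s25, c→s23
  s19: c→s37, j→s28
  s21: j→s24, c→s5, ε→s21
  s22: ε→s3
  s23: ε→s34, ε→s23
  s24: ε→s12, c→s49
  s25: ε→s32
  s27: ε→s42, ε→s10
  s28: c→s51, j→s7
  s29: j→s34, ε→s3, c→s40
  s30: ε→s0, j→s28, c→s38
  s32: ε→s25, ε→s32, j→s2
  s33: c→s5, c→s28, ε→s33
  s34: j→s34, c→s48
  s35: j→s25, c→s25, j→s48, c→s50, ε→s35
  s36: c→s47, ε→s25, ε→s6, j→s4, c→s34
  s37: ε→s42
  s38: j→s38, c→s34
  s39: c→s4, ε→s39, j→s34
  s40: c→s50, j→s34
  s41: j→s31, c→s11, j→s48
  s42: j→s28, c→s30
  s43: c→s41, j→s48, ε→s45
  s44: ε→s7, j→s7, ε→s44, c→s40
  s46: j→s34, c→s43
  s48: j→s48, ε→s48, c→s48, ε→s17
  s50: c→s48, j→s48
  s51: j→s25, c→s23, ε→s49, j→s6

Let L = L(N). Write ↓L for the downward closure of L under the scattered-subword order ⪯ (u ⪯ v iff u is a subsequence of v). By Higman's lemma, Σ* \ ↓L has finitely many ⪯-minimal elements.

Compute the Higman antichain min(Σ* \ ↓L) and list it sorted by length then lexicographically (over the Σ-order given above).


|Q|=52, |F|=28, |δ|=113 (37 ε).
min D↑ (25 st, q0=0, F={20}): 0:c→1,j→2 1:c→3,j→4 2:c→5,j→6 3:c→7,j→4 4:c→8,j→9 5:c→10,j→11 6:c→12,j→6 7:c→13,j→4 8:c→14,j→15 9:c→16,j→9 10:c→17,j→14 11:c→16,j→18 12:c→19,j→14 13:c→14,j→13 14:c→20,j→14 15:c→14,j→21 16:c→22,j→14 17:c→21,j→14 18:c→16,j→14 19:c→23,j→20 20:c→20,j→20 21:c→14,j→14 22:c→20,j→20 23:c→24,j→20 24:c→22,j→20 (ε-aug+det+¬).
'cjccc': run [42, 39, 25, 15, 6, 2] end={s17,s48} ∉↓L; 5/5 del acc.
'jccjc': |S_i|=[42, 36, 29, 20, 7, 2] end={s17,s48} ∉↓L; 5/5 deletions ∈↓L.
'jjccj': run [42, 36, 28, 17, 12, 6] end={s17,s2,s25,s31,s32,s48} — reject; 5/5 deletions ∈↓L.
'jjcjc': |S_i|=[42, 36, 28, 17, 7, 2] end={s17,s48} — reject; 5/5 deletions ∈↓L.
'cccccc': |S_i|=[42, 39, 32, 27, 18, 9, 2] end={s17,s48} ∉↓L; 6/6 del acc.
'jcjjjc': |S_i|=[42, 36, 29, 18, 9, 3, 2] end={s17,s48} rej; 6/6 del acc.
6 words, ⪯-incomp.

A = [cjccc, jccjc, jjccj, jjcjc, cccccc, jcjjjc].


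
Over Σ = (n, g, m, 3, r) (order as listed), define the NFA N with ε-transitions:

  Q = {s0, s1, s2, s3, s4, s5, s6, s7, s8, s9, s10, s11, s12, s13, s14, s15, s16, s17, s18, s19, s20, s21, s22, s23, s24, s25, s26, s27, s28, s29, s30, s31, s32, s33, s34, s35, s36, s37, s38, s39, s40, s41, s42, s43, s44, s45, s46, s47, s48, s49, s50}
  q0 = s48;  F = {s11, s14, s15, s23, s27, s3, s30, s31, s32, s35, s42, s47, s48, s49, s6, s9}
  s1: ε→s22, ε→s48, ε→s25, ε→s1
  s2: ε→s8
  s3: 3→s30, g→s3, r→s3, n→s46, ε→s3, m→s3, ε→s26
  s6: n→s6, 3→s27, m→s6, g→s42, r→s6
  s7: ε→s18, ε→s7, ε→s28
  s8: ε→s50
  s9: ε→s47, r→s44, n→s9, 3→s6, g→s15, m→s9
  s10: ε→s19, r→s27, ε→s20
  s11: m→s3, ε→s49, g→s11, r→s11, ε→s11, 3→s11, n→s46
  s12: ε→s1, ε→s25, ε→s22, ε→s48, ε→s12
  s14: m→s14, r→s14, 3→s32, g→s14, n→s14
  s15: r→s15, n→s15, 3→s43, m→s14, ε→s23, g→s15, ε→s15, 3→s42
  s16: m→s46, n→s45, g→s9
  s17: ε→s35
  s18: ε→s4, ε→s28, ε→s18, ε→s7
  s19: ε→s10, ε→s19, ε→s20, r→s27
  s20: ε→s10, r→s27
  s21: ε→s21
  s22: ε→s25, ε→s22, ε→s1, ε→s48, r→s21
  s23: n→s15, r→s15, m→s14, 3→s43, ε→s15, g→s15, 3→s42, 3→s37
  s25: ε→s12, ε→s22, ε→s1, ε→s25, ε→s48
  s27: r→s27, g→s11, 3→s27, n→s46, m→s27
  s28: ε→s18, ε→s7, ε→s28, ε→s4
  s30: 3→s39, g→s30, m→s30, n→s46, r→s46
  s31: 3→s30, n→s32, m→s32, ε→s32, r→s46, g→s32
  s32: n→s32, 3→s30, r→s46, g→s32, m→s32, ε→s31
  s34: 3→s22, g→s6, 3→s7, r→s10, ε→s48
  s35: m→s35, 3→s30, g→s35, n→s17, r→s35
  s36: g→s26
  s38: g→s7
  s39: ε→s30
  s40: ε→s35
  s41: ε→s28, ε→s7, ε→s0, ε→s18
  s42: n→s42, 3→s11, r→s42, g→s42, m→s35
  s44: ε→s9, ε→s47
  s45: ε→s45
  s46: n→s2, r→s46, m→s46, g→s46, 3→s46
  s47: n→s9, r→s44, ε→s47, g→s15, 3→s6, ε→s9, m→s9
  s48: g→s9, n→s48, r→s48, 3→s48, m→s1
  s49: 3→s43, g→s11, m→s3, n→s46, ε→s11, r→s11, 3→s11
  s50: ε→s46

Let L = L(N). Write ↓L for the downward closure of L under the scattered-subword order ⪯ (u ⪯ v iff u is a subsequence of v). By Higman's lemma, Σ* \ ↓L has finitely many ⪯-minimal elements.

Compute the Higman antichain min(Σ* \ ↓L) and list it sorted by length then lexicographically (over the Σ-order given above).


|Q|=51, |F|=16, |δ|=165 (63 ε).
min D↑ (13 st, q0=0, F={10}): 0:n→0,g→1,m→0,3→0,r→0 1:n→1,g→2,m→1,3→3,r→1 2:n→2,g→2,m→4,3→5,r→2 3:n→3,g→5,m→3,3→6,r→3 4:n→4,g→4,m→4,3→7,r→4 5:n→5,g→5,m→8,3→9,r→5 6:n→10,g→9,m→6,3→6,r→6 7:n→7,g→7,m→7,3→11,r→10 8:n→8,g→8,m→8,3→11,r→8 9:n→10,g→9,m→12,3→9,r→9 10:n→10,g→10,m→10,3→10,r→10 11:n→10,g→11,m→11,3→11,r→10 12:n→10,g→12,m→12,3→11,r→12 [Hopcroft].
'g33n': N↓-sim [31, 25, 19, 12, 4] end={s2,s46,s50,s8} rej; 4/4 del acc.
'ggm3r': N↓-sim [31, 25, 20, 13, 8, 4] end={s2,s46,s50,s8} ∉↓L; 5/5 deletions ∈↓L.
2 obstructions.

min(Σ*\↓L) = [g33n, ggm3r].


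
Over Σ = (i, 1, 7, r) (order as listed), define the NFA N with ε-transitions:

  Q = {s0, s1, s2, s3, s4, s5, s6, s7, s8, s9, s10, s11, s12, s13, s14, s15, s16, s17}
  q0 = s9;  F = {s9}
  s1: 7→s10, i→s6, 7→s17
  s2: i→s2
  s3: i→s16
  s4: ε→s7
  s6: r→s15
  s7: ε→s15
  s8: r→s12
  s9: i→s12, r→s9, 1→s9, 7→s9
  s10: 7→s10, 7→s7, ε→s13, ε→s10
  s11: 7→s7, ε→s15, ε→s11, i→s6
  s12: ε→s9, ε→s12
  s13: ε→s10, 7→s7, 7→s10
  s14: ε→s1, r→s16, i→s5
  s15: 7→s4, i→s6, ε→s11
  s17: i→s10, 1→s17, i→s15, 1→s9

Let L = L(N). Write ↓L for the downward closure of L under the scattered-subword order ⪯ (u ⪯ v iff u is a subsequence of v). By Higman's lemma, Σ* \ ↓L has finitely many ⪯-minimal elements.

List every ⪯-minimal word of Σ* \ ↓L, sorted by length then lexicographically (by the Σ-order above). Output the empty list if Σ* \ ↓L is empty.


min(Σ*\↓L) = [].

|Q|=18, |F|=1, |δ|=36 (11 ε).
min D↑ (1 st, q0=0, F={}): 0:i→0,1→0,7→0,r→0.
L(D↑) = ∅ ⇒ ↓L = Σ*.


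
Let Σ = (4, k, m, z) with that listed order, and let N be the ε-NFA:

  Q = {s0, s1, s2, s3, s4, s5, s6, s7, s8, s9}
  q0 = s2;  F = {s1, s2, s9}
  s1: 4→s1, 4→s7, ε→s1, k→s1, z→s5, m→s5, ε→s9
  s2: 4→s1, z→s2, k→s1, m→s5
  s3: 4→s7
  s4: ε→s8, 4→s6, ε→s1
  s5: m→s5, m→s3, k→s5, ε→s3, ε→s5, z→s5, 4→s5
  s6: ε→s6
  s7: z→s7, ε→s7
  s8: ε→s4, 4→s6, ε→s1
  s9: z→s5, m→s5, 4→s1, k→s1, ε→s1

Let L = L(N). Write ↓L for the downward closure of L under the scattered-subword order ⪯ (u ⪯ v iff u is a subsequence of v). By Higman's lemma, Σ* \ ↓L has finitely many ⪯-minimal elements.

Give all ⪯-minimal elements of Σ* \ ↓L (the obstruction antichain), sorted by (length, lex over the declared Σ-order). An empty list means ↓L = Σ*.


|Q|=10, |F|=3, |δ|=33 (11 ε).
min D↑ (3 st, q0=0, F={2}): 0:4→1,k→1,m→2,z→0 1:4→1,k→1,m→2,z→2 2:4→2,k→2,m→2,z→2 [Hopcroft].
'm': |S_i|=[6, 3] end={s3,s5,s7} rej; 1/1 del acc.
'4z': N↓-sim [6, 5, 3] end={s3,s5,s7} — reject; 2/2 del acc.
'kz': run [6, 5, 3] end={s3,s5,s7} rej; 2/2 del acc.
3 words, ⪯-incomp.

A = [m, 4z, kz].


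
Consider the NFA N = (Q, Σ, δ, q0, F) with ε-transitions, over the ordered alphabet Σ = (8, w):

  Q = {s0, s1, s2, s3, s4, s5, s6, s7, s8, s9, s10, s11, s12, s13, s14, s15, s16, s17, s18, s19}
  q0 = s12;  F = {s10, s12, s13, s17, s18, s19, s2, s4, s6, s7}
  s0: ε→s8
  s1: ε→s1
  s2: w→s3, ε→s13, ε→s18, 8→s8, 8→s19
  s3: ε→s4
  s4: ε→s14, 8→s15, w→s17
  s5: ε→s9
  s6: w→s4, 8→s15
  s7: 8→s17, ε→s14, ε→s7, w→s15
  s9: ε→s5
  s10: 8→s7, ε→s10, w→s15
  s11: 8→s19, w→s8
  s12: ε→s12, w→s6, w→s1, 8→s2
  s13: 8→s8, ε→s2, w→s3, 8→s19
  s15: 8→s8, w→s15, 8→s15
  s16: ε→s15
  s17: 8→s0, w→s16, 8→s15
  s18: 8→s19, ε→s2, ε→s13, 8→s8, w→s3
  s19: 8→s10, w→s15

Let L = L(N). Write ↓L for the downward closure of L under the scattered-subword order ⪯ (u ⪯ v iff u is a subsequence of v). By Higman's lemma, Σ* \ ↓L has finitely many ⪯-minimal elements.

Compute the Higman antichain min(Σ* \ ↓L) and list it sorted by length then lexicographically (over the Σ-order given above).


|Q|=20, |F|=10, |δ|=46 (16 ε).
min D↑ (9 st, q0=0, F={5}): 0:8→1,w→2 1:8→3,w→4 2:8→5,w→4 3:8→6,w→5 4:8→5,w→7 5:8→5,w→5 6:8→8,w→5 7:8→5,w→5 8:8→7,w→5 (ε-aug+det+¬).
'w8': |S_i|=[17, 10, 3] end={s0,s15,s8} rej; 2/2 del acc.
'88w': N↓-sim [17, 14, 9, 3] end={s15,s16,s8} — reject; 3/3 single-dels accept.
'8www': run [17, 14, 8, 5, 3] end={s15,s16,s8} rej; 4/4 del acc.
'wwww': N↓-sim [17, 10, 7, 5, 3] end={s15,s16,s8} — reject; 4/4 single-dels accept.
'888888': N↓-sim [17, 14, 9, 8, 7, 5, 3] end={s0,s15,s8} ∉↓L; 6/6 deletions ∈↓L.
5 words, ⪯-incomp.

A = [w8, 88w, 8www, wwww, 888888].


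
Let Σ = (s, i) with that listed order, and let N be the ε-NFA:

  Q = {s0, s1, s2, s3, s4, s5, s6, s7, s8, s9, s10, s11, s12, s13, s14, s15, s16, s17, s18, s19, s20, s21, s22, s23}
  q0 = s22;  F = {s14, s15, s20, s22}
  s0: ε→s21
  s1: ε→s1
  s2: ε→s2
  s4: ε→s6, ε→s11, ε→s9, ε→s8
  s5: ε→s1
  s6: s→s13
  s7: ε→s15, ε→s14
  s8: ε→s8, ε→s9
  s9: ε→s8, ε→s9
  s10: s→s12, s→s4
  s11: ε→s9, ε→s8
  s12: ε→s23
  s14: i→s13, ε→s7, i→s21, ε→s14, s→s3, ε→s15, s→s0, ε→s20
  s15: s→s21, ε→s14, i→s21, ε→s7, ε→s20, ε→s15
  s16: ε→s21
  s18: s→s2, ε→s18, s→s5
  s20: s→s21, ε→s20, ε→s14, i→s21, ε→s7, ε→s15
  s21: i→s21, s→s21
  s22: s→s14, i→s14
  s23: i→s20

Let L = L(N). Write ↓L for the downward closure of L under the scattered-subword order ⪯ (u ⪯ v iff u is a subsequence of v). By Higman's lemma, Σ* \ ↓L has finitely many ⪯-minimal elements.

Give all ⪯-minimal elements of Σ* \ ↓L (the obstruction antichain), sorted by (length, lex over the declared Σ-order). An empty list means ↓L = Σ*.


Antichain: [ss, si, is, ii].

|Q|=24, |F|=4, |δ|=49 (31 ε).
min D↑ (3 st, q0=0, F={2}): 0:s→1,i→1 1:s→2,i→2 2:s→2,i→2.
'ss': run [9, 8, 3] end={s0,s21,s3} ∉↓L; 2/2 deletions ∈↓L.
'si': run [9, 8, 2] end={s13,s21} — reject; 2/2 single-dels accept.
'is': run [9, 8, 3] end={s0,s21,s3} rej; 2/2 single-dels accept.
'ii': run [9, 8, 2] end={s13,s21} ∉↓L; 2/2 single-dels accept.
4 obstructions.


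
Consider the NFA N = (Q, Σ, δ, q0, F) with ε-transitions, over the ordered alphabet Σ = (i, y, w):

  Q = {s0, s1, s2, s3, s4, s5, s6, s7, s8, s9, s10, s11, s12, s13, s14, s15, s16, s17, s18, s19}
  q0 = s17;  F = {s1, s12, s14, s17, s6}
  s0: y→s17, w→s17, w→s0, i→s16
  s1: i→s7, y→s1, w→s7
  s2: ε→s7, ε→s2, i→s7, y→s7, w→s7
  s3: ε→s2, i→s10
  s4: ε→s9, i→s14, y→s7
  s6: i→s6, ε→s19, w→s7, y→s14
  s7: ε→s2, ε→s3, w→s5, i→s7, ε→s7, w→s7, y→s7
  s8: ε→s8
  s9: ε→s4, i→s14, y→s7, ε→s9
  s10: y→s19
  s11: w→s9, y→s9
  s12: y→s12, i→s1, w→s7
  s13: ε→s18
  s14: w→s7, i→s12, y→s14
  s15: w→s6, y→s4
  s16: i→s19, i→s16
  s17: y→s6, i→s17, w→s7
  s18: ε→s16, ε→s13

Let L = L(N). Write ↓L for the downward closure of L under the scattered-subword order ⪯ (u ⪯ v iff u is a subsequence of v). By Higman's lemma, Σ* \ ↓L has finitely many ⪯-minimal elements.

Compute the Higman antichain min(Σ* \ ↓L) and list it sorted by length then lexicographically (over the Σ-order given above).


min(Σ*\↓L) = [w, yyiii].

|Q|=20, |F|=5, |δ|=52 (14 ε).
min D↑ (6 st, q0=0, F={2}): 0:i→0,y→1,w→2 1:i→1,y→3,w→2 2:i→2,y→2,w→2 3:i→4,y→3,w→2 4:i→5,y→4,w→2 5:i→2,y→5,w→2 [Hopcroft].
'w': N↓-sim [11, 6] end={s10,s19,s2,s3,s5,s7} — reject; 1/1 single-dels accept.
'yyiii': run [11, 10, 9, 8, 7, 6] end={s10,s19,s2,s3,s5,s7} ∉↓L; 5/5 single-dels accept.
2 words, ⪯-incomp.


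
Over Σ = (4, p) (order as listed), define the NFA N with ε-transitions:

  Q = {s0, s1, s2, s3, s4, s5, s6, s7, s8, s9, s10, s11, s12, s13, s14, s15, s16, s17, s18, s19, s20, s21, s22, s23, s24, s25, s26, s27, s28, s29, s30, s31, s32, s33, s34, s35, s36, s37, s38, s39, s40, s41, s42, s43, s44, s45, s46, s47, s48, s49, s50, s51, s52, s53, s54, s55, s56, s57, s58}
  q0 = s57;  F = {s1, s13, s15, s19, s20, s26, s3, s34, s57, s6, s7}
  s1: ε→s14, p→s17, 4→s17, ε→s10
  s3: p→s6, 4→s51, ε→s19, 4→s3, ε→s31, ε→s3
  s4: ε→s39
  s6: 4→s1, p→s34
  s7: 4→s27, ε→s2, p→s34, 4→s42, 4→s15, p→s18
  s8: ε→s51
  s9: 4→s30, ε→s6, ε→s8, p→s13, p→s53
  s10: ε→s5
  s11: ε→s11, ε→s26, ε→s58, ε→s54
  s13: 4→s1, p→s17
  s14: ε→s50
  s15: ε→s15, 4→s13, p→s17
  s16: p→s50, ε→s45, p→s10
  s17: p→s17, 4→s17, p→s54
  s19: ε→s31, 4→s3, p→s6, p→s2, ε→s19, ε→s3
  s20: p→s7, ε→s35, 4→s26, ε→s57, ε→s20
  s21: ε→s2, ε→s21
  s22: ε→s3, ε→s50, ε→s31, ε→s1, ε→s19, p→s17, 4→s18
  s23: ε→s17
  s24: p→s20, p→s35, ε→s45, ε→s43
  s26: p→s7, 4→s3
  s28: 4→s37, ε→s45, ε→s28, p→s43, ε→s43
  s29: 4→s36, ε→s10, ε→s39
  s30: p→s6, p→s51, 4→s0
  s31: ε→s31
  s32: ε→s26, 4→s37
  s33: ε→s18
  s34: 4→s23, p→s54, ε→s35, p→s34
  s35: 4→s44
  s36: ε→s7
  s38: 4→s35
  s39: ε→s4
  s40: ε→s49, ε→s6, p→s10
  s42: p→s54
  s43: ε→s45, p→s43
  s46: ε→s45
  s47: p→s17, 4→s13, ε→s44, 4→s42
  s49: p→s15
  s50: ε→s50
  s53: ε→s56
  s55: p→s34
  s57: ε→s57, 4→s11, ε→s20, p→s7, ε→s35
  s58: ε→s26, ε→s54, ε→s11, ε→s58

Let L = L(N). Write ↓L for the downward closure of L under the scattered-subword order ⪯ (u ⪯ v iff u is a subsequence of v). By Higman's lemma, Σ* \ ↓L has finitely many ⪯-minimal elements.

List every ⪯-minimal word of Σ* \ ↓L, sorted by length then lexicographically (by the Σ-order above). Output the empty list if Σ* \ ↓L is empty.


|Q|=59, |F|=11, |δ|=116 (59 ε).
min D↑ (10 st, q0=0, F={8}): 0:4→1,p→2 1:4→3,p→2 2:4→4,p→5 3:4→3,p→6 4:4→7,p→8 5:4→8,p→5 6:4→9,p→5 7:4→9,p→8 8:4→8,p→8 9:4→8,p→8 (ε-aug+det+¬).
'p4p': run [28, 19, 13, 2] end={s17,s54} rej; 3/3 del acc.
'pp4': run [28, 19, 7, 4] end={s17,s23,s44,s54} rej; 3/3 del acc.
'44p44': N↓-sim [28, 26, 21, 13, 9, 2] end={s17,s54} rej; 5/5 del acc.
'p4444': |S_i|=[28, 19, 13, 8, 7, 2] end={s17,s54} rej; 5/5 single-dels accept.
4 obstructions.

min(Σ*\↓L) = [p4p, pp4, 44p44, p4444].


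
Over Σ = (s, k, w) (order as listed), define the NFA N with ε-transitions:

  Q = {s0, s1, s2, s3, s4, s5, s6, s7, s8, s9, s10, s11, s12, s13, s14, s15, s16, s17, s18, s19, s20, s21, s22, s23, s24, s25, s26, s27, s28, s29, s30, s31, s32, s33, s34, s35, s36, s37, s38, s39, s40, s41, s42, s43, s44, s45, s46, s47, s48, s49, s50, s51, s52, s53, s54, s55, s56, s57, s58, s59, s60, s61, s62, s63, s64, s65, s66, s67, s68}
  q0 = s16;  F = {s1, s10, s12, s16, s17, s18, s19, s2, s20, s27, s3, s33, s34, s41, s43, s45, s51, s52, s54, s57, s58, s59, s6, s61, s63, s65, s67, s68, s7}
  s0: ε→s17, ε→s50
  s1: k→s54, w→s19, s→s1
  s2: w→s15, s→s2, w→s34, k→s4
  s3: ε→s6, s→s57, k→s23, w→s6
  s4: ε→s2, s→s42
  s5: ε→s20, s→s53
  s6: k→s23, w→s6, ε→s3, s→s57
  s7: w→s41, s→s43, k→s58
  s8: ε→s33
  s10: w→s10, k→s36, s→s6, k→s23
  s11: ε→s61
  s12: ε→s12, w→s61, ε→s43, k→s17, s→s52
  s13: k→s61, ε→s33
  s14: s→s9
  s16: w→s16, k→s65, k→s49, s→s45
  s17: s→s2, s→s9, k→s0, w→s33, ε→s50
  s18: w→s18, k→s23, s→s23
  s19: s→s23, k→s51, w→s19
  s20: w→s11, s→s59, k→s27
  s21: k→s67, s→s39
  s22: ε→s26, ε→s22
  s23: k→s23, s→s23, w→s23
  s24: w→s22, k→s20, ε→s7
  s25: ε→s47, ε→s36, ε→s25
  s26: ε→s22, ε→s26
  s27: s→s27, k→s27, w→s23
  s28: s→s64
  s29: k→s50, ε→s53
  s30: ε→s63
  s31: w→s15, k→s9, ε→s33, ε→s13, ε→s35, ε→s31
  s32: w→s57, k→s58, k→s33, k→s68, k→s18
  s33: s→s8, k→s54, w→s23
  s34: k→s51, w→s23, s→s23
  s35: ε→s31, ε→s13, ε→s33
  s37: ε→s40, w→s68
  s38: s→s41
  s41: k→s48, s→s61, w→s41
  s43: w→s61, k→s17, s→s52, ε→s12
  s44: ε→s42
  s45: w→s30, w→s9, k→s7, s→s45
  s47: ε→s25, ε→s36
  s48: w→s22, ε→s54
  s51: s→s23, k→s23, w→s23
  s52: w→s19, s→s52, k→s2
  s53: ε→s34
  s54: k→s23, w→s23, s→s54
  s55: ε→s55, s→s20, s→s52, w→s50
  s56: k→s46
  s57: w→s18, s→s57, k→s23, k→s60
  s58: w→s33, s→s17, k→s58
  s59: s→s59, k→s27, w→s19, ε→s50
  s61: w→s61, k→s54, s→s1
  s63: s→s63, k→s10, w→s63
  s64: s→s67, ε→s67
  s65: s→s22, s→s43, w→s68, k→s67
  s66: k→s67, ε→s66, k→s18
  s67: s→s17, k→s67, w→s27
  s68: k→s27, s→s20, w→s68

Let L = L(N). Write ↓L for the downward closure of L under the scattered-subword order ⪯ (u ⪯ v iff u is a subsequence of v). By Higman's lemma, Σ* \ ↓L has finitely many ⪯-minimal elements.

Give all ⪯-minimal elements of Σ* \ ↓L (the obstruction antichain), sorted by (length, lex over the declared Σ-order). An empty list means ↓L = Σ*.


Antichain: [swkk, kkww, kwkw, kssws].

|Q|=69, |F|=29, |δ|=164 (40 ε).
min D↑ (28 st, q0=0, F={19}): 0:s→1,k→2,w→0 1:s→1,k→3,w→4 2:s→5,k→6,w→7 3:s→5,k→8,w→9 4:s→4,k→10,w→4 5:s→11,k→12,w→13 6:s→12,k→6,w→14 7:s→15,k→14,w→7 8:s→12,k→8,w→16 9:s→13,k→17,w→9 10:s→18,k→19,w→10 11:s→11,k→20,w→21 12:s→20,k→12,w→16 13:s→22,k→17,w→13 14:s→14,k→14,w→19 15:s→23,k→14,w→13 16:s→16,k→17,w→19 17:s→17,k→19,w→19 18:s→24,k→19,w→18 19:s→19,k→19,w→19 20:s→20,k→20,w→25 21:s→19,k→26,w→21 22:s→22,k→17,w→21 23:s→23,k→14,w→21 24:s→24,k→19,w→27 25:s→19,k→26,w→19 26:s→19,k→19,w→19 27:s→19,k→19,w→27 [Hopcroft].
'swkk': |S_i|=[45, 40, 25, 13, 3] end={s23,s36,s60} — reject; 4/4 single-dels accept.
'kkww': N↓-sim [45, 41, 22, 10, 1] end={s23} rej; 4/4 del acc.
'kwkw': run [45, 41, 27, 9, 3] end={s22,s23,s26} rej; 4/4 del acc.
'kssws': |S_i|=[45, 41, 31, 20, 6, 1] end={s23} rej; 5/5 del acc.
4 words, ⪯-incomp.


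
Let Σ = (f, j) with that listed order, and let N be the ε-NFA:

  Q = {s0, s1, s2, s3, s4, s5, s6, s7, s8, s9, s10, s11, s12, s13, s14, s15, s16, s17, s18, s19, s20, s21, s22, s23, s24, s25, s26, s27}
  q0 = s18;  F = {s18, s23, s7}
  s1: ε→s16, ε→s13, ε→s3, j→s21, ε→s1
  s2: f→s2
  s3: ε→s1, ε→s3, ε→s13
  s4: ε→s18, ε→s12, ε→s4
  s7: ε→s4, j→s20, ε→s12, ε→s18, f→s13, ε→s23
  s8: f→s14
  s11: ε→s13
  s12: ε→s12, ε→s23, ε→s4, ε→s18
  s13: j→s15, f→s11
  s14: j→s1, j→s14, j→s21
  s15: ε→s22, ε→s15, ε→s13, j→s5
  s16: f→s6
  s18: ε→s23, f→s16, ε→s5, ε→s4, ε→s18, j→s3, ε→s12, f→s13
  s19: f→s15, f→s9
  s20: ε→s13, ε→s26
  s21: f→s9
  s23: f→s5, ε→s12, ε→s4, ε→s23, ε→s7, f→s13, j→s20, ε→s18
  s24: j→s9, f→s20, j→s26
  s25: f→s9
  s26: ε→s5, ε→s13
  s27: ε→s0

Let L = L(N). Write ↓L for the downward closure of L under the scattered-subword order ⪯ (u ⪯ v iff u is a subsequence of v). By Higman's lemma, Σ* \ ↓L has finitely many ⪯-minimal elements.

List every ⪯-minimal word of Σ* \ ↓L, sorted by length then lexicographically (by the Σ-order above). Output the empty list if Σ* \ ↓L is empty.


|Q|=28, |F|=3, |δ|=62 (37 ε).
min D↑ (2 st, q0=0, F={1}): 0:f→1,j→1 1:f→1,j→1 [Hopcroft].
'f': |S_i|=[18, 8] end={s11,s13,s15,s16,s22,s5,s6,s9} rej; 1/1 deletions ∈↓L.
'j': N↓-sim [18, 13] end={s1,s11,s13,s15,s16,s20,s21,s22,s26,s3,s5,s6,…} — reject; 1/1 deletions ∈↓L.
2 words, ⪯-incomp.

min(Σ*\↓L) = [f, j].


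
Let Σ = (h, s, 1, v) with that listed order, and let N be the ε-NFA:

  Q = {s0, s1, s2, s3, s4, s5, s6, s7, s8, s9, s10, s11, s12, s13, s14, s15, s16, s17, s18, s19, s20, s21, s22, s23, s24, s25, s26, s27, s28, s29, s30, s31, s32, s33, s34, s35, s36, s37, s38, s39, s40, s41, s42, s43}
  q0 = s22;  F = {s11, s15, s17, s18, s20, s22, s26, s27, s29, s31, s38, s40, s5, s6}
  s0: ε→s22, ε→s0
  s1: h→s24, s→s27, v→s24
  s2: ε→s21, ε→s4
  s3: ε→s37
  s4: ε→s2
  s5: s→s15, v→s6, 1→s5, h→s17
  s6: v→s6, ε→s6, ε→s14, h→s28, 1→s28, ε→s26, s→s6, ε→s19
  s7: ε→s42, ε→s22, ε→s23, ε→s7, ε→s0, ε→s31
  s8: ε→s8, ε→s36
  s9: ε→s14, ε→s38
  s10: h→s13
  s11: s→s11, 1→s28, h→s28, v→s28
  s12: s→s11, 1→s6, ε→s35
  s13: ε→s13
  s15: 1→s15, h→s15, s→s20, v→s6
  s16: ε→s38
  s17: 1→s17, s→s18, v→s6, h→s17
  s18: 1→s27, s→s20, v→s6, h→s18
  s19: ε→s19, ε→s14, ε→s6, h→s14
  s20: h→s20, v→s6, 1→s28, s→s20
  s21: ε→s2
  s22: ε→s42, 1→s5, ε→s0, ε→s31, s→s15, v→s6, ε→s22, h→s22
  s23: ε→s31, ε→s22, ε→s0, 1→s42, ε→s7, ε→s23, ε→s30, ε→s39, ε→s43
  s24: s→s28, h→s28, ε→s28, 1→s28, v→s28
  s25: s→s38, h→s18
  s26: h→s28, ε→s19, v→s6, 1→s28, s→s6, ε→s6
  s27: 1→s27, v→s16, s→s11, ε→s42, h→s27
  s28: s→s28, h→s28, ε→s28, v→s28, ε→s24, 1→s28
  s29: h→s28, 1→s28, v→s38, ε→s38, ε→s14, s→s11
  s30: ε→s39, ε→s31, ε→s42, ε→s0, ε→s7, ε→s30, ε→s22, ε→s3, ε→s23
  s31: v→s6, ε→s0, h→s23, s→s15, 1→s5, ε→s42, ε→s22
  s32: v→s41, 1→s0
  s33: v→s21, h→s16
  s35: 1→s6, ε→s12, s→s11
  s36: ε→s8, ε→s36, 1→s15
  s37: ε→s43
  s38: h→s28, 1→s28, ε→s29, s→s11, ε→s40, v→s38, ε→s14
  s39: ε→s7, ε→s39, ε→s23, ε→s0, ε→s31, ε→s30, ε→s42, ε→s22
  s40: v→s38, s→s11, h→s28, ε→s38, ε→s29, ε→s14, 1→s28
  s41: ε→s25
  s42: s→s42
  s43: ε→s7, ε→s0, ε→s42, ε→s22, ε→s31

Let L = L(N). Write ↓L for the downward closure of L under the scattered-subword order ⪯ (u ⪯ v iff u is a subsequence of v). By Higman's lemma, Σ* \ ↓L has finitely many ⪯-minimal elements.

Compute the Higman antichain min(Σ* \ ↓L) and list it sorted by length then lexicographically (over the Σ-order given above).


|Q|=44, |F|=14, |δ|=165 (83 ε).
min D↑ (11 st, q0=0, F={6}): 0:h→0,s→1,1→2,v→3 1:h→1,s→4,1→1,v→3 2:h→5,s→1,1→2,v→3 3:h→6,s→3,1→6,v→3 4:h→4,s→4,1→6,v→3 5:h→5,s→7,1→5,v→3 6:h→6,s→6,1→6,v→6 7:h→7,s→4,1→8,v→3 8:h→8,s→9,1→8,v→10 9:h→6,s→9,1→6,v→6 10:h→6,s→9,1→6,v→10.
'vh': run [28, 11, 3] end={s14,s24,s28} ∉↓L; 2/2 del acc.
'v1': run [28, 11, 2] end={s24,s28} ∉↓L; 2/2 del acc.
'ss1': N↓-sim [28, 16, 9, 2] end={s24,s28} ∉↓L; 3/3 deletions ∈↓L.
'1hs1sh': |S_i|=[28, 18, 17, 15, 10, 4, 2] end={s24,s28} — reject; 6/6 deletions ∈↓L.
'1hs1sv': run [28, 18, 17, 15, 10, 4, 2] end={s24,s28} ∉↓L; 6/6 deletions ∈↓L.
5 minimals (antichain).

min(Σ*\↓L) = [vh, v1, ss1, 1hs1sh, 1hs1sv].


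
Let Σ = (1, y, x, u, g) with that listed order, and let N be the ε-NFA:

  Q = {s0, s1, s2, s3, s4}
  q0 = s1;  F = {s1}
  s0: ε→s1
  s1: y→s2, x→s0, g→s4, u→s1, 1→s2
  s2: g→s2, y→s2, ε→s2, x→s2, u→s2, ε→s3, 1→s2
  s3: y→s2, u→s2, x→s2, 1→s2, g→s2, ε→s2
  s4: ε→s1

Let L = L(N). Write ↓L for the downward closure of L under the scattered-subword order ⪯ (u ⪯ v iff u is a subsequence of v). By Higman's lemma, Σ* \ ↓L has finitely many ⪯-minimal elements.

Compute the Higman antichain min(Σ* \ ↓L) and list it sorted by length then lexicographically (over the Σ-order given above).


Antichain: [1, y].

|Q|=5, |F|=1, |δ|=20 (5 ε).
min D↑ (2 st, q0=0, F={1}): 0:1→1,y→1,x→0,u→0,g→0 1:1→1,y→1,x→1,u→1,g→1.
'1': N↓-sim [5, 2] end={s2,s3} — reject; 1/1 single-dels accept.
'y': run [5, 2] end={s2,s3} — reject; 1/1 deletions ∈↓L.
2 obstructions.


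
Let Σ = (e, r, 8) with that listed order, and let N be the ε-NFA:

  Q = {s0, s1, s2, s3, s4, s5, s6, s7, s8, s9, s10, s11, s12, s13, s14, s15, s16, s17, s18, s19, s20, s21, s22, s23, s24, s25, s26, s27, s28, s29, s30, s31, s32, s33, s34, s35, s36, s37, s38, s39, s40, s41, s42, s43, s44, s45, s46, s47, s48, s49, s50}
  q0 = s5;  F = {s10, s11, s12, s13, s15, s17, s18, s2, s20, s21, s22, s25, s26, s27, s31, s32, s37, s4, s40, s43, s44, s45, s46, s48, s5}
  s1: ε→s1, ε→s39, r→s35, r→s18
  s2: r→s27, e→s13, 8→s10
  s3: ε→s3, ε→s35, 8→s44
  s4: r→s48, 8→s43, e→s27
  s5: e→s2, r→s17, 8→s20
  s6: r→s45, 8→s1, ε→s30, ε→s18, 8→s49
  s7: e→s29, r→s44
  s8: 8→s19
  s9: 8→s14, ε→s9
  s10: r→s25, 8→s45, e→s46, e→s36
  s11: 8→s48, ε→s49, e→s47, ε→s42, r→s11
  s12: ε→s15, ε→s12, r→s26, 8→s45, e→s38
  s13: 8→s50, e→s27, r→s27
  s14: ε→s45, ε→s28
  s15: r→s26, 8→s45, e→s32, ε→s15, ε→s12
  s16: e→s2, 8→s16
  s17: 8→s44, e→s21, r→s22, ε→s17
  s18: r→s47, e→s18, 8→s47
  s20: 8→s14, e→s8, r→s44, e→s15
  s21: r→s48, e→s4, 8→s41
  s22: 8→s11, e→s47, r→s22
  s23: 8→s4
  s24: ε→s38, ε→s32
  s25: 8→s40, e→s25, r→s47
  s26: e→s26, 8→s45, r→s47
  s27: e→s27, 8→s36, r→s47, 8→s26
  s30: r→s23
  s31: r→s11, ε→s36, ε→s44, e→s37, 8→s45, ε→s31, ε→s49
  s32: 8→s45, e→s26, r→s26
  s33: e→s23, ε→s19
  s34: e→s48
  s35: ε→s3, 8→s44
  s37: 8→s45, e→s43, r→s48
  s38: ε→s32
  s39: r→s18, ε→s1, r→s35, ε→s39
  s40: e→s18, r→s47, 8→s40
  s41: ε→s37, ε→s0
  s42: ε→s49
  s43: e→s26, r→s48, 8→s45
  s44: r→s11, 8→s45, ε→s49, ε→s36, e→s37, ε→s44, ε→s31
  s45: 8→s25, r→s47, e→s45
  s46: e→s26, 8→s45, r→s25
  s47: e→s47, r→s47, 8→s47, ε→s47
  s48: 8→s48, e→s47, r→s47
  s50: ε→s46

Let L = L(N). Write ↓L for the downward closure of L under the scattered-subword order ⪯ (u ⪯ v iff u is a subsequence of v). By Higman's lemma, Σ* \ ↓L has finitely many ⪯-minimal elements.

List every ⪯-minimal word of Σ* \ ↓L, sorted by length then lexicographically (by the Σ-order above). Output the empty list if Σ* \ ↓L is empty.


A = [err, rre, 88r, eeer, e8r8e8, 8888e8].

|Q|=51, |F|=25, |δ|=136 (36 ε).
min D↑ (24 st, q0=0, F={13}): 0:e→1,r→2,8→3 1:e→4,r→5,8→6 2:e→7,r→8,8→9 3:e→10,r→9,8→11 4:e→5,r→5,8→12 5:e→5,r→13,8→14 6:e→12,r→15,8→11 7:e→16,r→17,8→18 8:e→13,r→8,8→19 9:e→18,r→19,8→11 10:e→20,r→14,8→11 11:e→11,r→13,8→15 12:e→14,r→15,8→11 13:e→13,r→13,8→13 14:e→14,r→13,8→11 15:e→15,r→13,8→21 16:e→5,r→17,8→22 17:e→13,r→13,8→17 18:e→22,r→17,8→11 19:e→13,r→19,8→17 20:e→14,r→14,8→11 21:e→23,r→13,8→21 22:e→14,r→17,8→11 23:e→23,r→13,8→13 [Hopcroft].
'err': |S_i|=[37, 26, 9, 1] end={s47} ∉↓L; 3/3 deletions ∈↓L.
'rre': run [37, 22, 6, 1] end={s47} — reject; 3/3 single-dels accept.
'88r': N↓-sim [37, 29, 9, 1] end={s47} ∉↓L; 3/3 deletions ∈↓L.
'eeer': |S_i|=[37, 26, 16, 8, 1] end={s47} rej; 4/4 single-dels accept.
'e8r8e8': N↓-sim [37, 26, 16, 5, 4, 2, 1] end={s47} ∉↓L; 6/6 del acc.
'8888e8': N↓-sim [37, 29, 9, 5, 4, 2, 1] end={s47} — reject; 6/6 single-dels accept.
6 minimals (antichain).


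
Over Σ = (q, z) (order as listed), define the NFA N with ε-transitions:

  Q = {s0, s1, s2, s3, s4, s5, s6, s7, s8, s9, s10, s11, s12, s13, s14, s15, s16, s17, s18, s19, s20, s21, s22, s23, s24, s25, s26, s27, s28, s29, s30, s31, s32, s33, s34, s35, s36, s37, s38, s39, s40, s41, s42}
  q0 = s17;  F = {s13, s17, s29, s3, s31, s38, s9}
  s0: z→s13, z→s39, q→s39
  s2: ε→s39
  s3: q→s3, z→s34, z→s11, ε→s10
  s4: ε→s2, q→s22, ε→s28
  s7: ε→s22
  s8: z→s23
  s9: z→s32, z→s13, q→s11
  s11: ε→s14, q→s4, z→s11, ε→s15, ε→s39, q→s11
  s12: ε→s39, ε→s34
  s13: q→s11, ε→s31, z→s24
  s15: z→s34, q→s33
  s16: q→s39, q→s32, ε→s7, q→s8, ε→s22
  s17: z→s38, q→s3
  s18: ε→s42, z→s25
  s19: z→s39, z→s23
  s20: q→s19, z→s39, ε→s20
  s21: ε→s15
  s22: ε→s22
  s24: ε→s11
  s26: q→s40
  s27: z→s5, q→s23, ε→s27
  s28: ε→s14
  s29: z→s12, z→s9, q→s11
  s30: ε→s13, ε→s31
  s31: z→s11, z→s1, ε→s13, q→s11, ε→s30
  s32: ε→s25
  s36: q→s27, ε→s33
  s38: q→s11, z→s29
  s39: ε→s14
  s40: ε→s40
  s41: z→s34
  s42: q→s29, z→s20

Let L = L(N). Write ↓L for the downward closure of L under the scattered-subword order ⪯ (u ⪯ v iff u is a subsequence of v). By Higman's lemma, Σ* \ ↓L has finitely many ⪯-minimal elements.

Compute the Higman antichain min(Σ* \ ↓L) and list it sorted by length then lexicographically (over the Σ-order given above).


|Q|=43, |F|=7, |δ|=71 (28 ε).
min D↑ (7 st, q0=0, F={3}): 0:q→1,z→2 1:q→1,z→3 2:q→3,z→4 3:q→3,z→3 4:q→3,z→5 5:q→3,z→6 6:q→3,z→3 [Hopcroft].
'qz': |S_i|=[24, 12, 10] end={s11,s14,s15,s2,s22,s28,s33,s34,s39,s4} — reject; 2/2 del acc.
'zq': |S_i|=[24, 21, 10] end={s11,s14,s15,s2,s22,s28,s33,s34,s39,s4} ∉↓L; 2/2 deletions ∈↓L.
'zzzzz': N↓-sim [24, 21, 20, 19, 17, 12] end={s1,s11,s14,s15,s2,s22,s24,s28,s33,s34,s39,s4} — reject; 5/5 del acc.
3 words, ⪯-incomp.

Antichain: [qz, zq, zzzzz].


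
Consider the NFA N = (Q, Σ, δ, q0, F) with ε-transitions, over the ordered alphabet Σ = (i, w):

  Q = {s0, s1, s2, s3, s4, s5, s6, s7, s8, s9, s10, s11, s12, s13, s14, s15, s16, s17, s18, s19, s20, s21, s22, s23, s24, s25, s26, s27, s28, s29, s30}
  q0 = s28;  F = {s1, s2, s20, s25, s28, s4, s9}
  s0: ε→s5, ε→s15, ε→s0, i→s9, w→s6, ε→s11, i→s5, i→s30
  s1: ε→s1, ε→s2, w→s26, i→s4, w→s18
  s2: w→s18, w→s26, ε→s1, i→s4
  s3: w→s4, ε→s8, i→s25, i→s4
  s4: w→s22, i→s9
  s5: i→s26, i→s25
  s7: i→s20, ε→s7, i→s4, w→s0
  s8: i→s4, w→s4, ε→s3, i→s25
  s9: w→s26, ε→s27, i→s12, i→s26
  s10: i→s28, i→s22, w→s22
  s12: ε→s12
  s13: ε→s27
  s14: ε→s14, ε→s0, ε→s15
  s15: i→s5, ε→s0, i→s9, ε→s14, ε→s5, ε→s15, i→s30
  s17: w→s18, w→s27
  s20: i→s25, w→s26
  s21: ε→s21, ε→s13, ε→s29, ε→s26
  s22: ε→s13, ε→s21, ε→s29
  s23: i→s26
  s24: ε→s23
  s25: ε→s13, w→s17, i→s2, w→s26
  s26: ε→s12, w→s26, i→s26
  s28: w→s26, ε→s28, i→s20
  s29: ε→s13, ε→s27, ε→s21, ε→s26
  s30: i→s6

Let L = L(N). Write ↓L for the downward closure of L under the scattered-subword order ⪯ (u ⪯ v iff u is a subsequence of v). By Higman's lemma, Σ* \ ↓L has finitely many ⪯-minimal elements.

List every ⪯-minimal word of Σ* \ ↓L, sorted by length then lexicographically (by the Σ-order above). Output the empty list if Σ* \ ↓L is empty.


A = [w, iiiiii].

|Q|=31, |F|=7, |δ|=80 (35 ε).
min D↑ (7 st, q0=0, F={2}): 0:i→1,w→2 1:i→3,w→2 2:i→2,w→2 3:i→4,w→2 4:i→5,w→2 5:i→6,w→2 6:i→2,w→2 (ε-aug+det+¬).
'w': N↓-sim [16, 9] end={s12,s13,s17,s18,s21,s22,s26,s27,s29} ∉↓L; 1/1 del acc.
'iiiiii': run [16, 15, 14, 12, 9, 4, 2] end={s12,s26} rej; 6/6 single-dels accept.
2 obstructions.


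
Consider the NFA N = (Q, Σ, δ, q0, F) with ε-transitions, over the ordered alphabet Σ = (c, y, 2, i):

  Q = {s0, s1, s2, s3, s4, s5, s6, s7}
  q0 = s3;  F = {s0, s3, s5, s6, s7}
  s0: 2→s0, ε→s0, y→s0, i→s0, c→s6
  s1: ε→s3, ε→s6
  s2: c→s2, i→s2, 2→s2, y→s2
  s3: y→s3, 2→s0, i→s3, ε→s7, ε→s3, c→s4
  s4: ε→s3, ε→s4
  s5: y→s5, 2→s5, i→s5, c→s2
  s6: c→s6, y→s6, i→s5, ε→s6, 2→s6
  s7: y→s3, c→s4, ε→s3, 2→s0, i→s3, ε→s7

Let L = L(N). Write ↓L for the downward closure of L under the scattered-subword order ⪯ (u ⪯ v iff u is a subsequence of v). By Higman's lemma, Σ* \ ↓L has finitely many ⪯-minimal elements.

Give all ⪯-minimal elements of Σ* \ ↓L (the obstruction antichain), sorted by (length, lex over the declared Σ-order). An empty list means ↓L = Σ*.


|Q|=8, |F|=5, |δ|=34 (10 ε).
min D↑ (5 st, q0=0, F={4}): 0:c→0,y→0,2→1,i→0 1:c→2,y→1,2→1,i→1 2:c→2,y→2,2→2,i→3 3:c→4,y→3,2→3,i→3 4:c→4,y→4,2→4,i→4 (ε-aug+det+¬).
'2cic': run [7, 4, 3, 2, 1] end={s2} — reject; 4/4 single-dels accept.
1 words, ⪯-incomp.

A = [2cic].
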